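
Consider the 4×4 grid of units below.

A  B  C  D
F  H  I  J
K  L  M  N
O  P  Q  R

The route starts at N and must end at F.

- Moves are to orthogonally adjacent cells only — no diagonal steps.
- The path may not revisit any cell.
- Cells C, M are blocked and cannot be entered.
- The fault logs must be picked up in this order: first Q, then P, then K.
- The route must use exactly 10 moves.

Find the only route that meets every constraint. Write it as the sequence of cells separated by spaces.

N R Q P O K L H B A F

The waypoints must appear in the order Q, P, K, with no cell reused.
Route from N: down to R, 3× left (reaching O), up to K, right to L, 2× up (reaching B), left to A, down to F — 10 moves in all.
Check: order respected (Q at step 2, P at step 3, K at step 5); 10 moves as required.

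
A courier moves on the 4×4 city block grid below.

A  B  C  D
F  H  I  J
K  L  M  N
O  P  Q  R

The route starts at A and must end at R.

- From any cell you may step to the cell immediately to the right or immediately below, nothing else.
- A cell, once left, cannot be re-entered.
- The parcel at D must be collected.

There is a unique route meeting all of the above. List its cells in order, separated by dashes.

A - B - C - D - J - N - R

Moves only go right or down, so the column and row indices never decrease.
Route from A: 3× right (reaching D), 3× down (reaching R) — 6 moves in all.
Check: all required cells visited.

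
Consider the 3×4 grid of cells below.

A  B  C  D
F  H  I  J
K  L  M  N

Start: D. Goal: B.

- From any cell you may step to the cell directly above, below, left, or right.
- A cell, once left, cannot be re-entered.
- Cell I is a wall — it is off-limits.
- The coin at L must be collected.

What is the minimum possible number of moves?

Any route passes through L somewhere between D and B. Summing Manhattan distances along the two legs (D → L → B) gives a lower bound of 4 + 2 = 6 moves.
A route of 6 moves achieves this: D → J → N → M → L → H → B.
Since 6 matches the lower bound, it is optimal.

6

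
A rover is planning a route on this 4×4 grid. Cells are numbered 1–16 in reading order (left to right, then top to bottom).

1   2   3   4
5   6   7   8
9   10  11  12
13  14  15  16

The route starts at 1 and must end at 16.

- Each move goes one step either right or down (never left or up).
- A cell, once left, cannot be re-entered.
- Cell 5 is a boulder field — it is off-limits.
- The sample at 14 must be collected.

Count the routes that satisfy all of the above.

A right/down-only route from 1 to 16 makes exactly 3 down-moves and 3 right-moves in some order.
With no other constraints that would be C(6,3) = 20 routes.
Split at 14 and multiply the segment counts (each segment already excludes blocked cells): 1→14: 1; 14→16: 1; product = 1.
That gives 1 route.

1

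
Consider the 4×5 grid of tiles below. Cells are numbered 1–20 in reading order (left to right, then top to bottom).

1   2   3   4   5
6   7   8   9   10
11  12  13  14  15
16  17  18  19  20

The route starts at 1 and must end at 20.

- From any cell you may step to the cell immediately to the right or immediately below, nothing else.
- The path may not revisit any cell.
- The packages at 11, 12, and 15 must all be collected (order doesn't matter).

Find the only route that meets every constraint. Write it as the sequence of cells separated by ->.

Moves only go right or down, so the column and row indices never decrease.
Route from 1: 2× down (reaching 11), 4× right (reaching 15), down to 20 — 7 moves in all.
Check: all required cells visited.

1 -> 6 -> 11 -> 12 -> 13 -> 14 -> 15 -> 20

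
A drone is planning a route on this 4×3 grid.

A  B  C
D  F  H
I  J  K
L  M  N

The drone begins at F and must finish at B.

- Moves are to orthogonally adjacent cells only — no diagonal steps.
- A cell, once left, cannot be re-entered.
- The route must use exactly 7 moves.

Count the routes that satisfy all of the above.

Need simple routes of exactly 7 moves from F to B (Manhattan distance 1, so 3 moves are spent on a detour and 3 undoing it).
Enumerating: F J M L I D A B | F J M N K H C B | F D I J K H C B | F H K J I D A B.
That gives 4 routes.

4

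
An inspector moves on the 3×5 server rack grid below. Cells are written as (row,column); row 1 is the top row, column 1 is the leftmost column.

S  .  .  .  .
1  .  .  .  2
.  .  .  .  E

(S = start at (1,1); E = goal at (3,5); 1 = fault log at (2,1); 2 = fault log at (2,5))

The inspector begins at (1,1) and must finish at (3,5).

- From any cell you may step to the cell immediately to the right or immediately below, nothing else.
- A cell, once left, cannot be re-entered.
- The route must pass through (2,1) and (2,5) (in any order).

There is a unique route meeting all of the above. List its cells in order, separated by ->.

Moves only go right or down, so the column and row indices never decrease.
Route from (1,1): down to (2,1), 4× right (reaching (2,5)), down to (3,5) — 6 moves in all.
Check: all required cells visited.

(1,1) -> (2,1) -> (2,2) -> (2,3) -> (2,4) -> (2,5) -> (3,5)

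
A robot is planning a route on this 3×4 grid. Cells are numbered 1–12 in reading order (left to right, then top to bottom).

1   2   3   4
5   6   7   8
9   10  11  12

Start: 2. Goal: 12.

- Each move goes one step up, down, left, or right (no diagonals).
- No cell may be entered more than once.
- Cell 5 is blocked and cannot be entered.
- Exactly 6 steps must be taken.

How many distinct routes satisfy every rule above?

Need simple routes of exactly 6 moves from 2 to 12 (Manhattan distance 4, so 1 moves are spent on a detour and 1 undoing it).
Enumerating: 2 6 10 11 7 8 12 | 2 6 7 3 4 8 12 | 2 3 7 6 10 11 12 | 2 3 4 8 7 11 12.
That gives 4 routes.

4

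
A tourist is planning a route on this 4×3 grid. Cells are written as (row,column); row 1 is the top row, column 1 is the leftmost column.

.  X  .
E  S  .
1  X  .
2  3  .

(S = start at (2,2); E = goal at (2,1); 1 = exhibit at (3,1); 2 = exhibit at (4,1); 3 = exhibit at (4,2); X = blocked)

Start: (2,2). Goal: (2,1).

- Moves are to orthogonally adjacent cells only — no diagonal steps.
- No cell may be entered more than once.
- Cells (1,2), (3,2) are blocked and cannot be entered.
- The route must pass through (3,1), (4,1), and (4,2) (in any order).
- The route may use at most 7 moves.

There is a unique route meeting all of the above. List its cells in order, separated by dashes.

The 7-move cap with required stops at (3,1), (4,1), (4,2) leaves no slack for detours.
Route from (2,2): right to (2,3), 2× down (reaching (4,3)), 2× left (reaching (4,1)), 2× up (reaching (2,1)) — 7 moves in all.
Check: all required cells visited; 7 ≤ 7 moves.

(2,2) - (2,3) - (3,3) - (4,3) - (4,2) - (4,1) - (3,1) - (2,1)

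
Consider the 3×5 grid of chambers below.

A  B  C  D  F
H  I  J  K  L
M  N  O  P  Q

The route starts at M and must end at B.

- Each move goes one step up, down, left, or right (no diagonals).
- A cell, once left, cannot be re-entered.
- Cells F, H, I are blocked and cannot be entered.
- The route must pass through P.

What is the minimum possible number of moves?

7

Any route passes through P somewhere between M and B. Summing Manhattan distances along the two legs (M → P → B) gives a lower bound of 3 + 4 = 7 moves.
A route of 7 moves achieves this: M → N → O → P → K → D → C → B.
Since 7 matches the lower bound, it is optimal.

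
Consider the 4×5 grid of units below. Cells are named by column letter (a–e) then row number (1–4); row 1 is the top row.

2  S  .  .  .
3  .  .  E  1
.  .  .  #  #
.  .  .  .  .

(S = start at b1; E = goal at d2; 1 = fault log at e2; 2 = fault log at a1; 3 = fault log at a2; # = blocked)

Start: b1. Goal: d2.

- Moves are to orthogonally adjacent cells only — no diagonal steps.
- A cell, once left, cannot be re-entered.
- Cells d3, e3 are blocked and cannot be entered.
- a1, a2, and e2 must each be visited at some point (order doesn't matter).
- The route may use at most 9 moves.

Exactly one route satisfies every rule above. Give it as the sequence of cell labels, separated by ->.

b1 -> a1 -> a2 -> b2 -> c2 -> c1 -> d1 -> e1 -> e2 -> d2

The budget equals the shortest possible length, so every move has to be on a shortest route through the required cells.
Route from b1: left 1 to a1, down 1 to a2, right 2 to c2, up 1 to c1, right 2 to e1, down 1 to e2, left 1 to d2 — 9 moves in all.
Check: all required cells visited; 9 ≤ 9 moves.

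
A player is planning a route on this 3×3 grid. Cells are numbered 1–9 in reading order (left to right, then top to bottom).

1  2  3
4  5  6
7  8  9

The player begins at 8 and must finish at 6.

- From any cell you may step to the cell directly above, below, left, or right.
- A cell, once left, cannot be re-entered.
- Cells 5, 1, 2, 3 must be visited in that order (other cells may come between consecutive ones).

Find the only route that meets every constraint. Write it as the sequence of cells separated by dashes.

The waypoints must appear in the order 5, 1, 2, 3, with no cell reused.
Route from 8: up to 5, left to 4, up to 1, 2× right (reaching 3), down to 6 — 6 moves in all.
Check: order respected (5 at step 1, 1 at step 3, 2 at step 4, 3 at step 5).

8 - 5 - 4 - 1 - 2 - 3 - 6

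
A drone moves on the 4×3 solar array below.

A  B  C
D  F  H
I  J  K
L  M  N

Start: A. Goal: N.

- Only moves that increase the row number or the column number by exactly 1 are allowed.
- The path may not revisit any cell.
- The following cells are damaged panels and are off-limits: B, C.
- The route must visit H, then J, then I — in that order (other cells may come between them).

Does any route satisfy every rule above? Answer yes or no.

J lies to the left of H, so going from H to J would need a leftward move — but moves only go right/down, so H cannot be visited before J.

no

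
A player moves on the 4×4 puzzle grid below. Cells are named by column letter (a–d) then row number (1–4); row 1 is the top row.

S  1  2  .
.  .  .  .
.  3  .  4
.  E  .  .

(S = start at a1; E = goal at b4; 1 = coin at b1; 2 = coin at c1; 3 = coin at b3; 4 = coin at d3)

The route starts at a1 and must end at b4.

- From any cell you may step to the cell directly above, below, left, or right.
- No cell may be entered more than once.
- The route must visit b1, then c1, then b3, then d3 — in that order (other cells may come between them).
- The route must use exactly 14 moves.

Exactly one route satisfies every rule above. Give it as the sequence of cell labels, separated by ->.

a1 -> b1 -> c1 -> d1 -> d2 -> c2 -> b2 -> a2 -> a3 -> b3 -> c3 -> d3 -> d4 -> c4 -> b4

The waypoints must appear in the order b1, c1, b3, d3, with no cell reused.
Route from a1: 3× right (reaching d1), down to d2, 3× left (reaching a2), down to a3, 3× right (reaching d3), down to d4, 2× left (reaching b4) — 14 moves in all.
Check: order respected (1 at step 1, 2 at step 2, 3 at step 9, 4 at step 11); 14 moves as required.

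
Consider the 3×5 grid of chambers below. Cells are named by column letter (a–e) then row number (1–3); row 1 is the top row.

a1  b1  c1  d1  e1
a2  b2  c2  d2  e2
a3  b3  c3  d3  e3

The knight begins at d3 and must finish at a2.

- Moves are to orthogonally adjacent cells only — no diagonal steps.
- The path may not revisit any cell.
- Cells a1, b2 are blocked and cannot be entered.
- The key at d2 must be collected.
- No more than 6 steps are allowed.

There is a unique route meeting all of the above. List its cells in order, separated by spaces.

The 6-move cap with required stops at d2 leaves no slack for detours.
Route from d3: up to d2, left to c2, down to c3, 2× left (reaching a3), up to a2 — 6 moves in all.
Check: all required cells visited; 6 ≤ 6 moves.

d3 d2 c2 c3 b3 a3 a2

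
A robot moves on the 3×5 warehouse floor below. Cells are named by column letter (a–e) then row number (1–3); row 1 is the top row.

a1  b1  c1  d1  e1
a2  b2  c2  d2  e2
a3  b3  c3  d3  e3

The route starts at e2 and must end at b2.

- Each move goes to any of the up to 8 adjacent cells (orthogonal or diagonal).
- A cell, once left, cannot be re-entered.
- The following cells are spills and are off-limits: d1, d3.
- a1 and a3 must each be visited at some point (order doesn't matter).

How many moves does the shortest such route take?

Any route passes through a1 and a3 in some order between e2 and b2. Summing Chebyshev distances along each leg and taking the cheapest ordering (e2 → a1 → a3 → b2) gives a lower bound of 4 + 2 + 1 = 7 moves.
A route of 7 moves achieves this: e2 → d2 → c1 → b1 → a1 → a2 → a3 → b2.
Since 7 matches the lower bound, it is optimal.

7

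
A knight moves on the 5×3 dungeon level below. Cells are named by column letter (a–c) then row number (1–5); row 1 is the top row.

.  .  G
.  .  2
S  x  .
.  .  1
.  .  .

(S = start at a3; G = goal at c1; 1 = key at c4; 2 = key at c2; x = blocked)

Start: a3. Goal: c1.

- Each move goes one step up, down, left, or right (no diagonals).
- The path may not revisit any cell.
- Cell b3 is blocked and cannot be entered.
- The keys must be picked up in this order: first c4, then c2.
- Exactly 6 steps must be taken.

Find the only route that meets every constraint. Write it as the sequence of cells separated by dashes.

a3 - a4 - b4 - c4 - c3 - c2 - c1

The waypoints must appear in the order c4, c2, with no cell reused.
Route from a3: down to a4, 2× right (reaching c4), 3× up (reaching c1) — 6 moves in all.
Check: order respected (1 at step 3, 2 at step 5); 6 moves as required.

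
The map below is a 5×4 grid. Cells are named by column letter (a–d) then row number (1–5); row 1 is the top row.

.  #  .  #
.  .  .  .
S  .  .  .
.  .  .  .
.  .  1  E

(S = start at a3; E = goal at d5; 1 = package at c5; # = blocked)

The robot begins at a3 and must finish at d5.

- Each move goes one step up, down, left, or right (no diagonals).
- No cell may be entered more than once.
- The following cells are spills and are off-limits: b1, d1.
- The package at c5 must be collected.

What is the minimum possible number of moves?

Any route passes through c5 somewhere between a3 and d5. Summing Manhattan distances along the two legs (a3 → c5 → d5) gives a lower bound of 4 + 1 = 5 moves.
A route of 5 moves achieves this: a3 → a4 → a5 → b5 → c5 → d5.
Since 5 matches the lower bound, it is optimal.

5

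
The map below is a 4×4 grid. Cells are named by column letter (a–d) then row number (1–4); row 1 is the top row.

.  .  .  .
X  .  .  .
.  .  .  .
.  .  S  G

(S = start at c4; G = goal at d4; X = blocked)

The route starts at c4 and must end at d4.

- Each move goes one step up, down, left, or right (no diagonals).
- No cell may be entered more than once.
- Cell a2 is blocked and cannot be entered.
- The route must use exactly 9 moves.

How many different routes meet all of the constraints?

Need simple routes of exactly 9 moves from c4 to d4 (Manhattan distance 1, so 4 moves are spent on a detour and 4 undoing it).
Branch systematically from the start, pruning whenever the remaining move budget drops below the Manhattan distance to d4 or differs from it in parity. Grouping the completions by first move — via c3: 4; via b4: 8 (no valid completion starts via d4) — and summing: 4 + 8 = 12.
That gives 12 routes.

12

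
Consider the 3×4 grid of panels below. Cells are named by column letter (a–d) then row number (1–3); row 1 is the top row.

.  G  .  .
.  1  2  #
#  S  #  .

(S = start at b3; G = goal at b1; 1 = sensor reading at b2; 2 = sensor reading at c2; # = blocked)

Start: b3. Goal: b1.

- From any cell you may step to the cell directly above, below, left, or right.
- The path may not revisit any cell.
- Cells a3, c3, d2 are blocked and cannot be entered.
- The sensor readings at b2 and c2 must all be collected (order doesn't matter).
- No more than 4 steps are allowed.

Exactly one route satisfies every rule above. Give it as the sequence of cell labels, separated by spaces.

The budget equals the shortest possible length, so every move has to be on a shortest route through the required cells.
Route from b3: up 1 to b2, right 1 to c2, up 1 to c1, left 1 to b1 — 4 moves in all.
Check: all required cells visited; 4 ≤ 4 moves.

b3 b2 c2 c1 b1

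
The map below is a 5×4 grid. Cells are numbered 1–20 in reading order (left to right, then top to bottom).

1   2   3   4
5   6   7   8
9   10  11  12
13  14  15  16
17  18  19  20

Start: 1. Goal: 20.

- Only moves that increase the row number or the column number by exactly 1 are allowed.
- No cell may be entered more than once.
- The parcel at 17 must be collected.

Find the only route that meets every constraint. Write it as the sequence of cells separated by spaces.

Moves only go right or down, so the column and row indices never decrease.
Route from 1: 4× down (reaching 17), 3× right (reaching 20) — 7 moves in all.
Check: all required cells visited.

1 5 9 13 17 18 19 20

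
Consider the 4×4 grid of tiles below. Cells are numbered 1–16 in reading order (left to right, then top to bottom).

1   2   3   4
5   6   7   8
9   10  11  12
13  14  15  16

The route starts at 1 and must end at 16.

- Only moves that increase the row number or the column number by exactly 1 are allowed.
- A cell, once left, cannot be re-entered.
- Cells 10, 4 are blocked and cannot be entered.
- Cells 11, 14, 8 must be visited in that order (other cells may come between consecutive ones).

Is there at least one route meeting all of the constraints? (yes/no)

14 lies to the left of 11, so going from 11 to 14 would need a leftward move — but moves only go right/down, so 11 cannot be visited before 14.

no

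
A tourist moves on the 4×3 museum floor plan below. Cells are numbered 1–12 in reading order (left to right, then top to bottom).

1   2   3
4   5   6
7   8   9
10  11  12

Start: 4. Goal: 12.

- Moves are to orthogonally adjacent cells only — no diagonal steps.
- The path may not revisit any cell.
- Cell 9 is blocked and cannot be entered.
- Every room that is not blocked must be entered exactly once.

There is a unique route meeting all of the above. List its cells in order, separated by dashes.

4 - 1 - 2 - 3 - 6 - 5 - 8 - 7 - 10 - 11 - 12

Need to visit all 11 open cells exactly once, starting at 4 and ending at 12.
Cell 6 has only two open neighbours (3 and 5), so the path must pass straight through it: one of those is the cell it's entered from and the other is where it exits.
Route from 4: up to 1, 2× right (reaching 3), down to 6, left to 5, down to 8, left to 7, down to 10, 2× right (reaching 12) — 10 moves in all.
Check: all 11 open cells covered.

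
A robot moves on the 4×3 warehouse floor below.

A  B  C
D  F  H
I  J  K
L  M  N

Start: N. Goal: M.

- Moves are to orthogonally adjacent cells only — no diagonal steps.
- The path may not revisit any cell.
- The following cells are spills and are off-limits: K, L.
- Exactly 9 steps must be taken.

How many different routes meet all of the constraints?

0

Need simple routes of exactly 9 moves from N to M (Manhattan distance 1, so 4 moves are spent on a detour and 4 undoing it).
No route satisfies every constraint, so the count is 0.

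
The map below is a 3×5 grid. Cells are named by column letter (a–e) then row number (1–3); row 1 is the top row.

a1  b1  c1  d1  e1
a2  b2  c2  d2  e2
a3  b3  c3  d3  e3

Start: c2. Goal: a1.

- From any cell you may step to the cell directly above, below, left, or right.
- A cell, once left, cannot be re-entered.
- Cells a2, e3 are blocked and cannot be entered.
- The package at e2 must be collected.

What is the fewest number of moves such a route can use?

7

Any route passes through e2 somewhere between c2 and a1. Summing Manhattan distances along the two legs (c2 → e2 → a1) gives a lower bound of 2 + 5 = 7 moves.
A route of 7 moves achieves this: c2 → d2 → e2 → e1 → d1 → c1 → b1 → a1.
Since 7 matches the lower bound, it is optimal.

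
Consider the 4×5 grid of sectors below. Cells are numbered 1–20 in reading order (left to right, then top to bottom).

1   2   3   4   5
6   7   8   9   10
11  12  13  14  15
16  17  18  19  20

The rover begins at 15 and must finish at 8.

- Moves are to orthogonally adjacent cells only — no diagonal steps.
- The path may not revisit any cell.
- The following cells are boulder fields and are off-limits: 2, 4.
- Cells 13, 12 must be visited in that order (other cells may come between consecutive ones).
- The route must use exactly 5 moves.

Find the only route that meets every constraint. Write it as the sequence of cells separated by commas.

The waypoints must appear in the order 13, 12, with no cell reused.
Route from 15: left 3 to 12, up 1 to 7, right 1 to 8 — 5 moves in all.
Check: order respected (13 at step 2, 12 at step 3); 5 moves as required.

15, 14, 13, 12, 7, 8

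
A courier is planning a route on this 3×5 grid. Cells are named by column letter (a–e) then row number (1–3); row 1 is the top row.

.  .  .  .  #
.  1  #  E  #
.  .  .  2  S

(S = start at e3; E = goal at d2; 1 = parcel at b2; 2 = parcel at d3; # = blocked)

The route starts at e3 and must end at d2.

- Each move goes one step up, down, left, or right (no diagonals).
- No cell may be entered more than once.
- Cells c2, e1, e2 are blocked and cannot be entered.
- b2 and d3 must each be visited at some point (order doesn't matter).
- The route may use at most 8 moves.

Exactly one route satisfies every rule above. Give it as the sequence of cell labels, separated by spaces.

The 8-move cap with required stops at b2, d3 leaves no slack for detours.
Route from e3: 3× left (reaching b3), 2× up (reaching b1), 2× right (reaching d1), down to d2 — 8 moves in all.
Check: all required cells visited; 8 ≤ 8 moves.

e3 d3 c3 b3 b2 b1 c1 d1 d2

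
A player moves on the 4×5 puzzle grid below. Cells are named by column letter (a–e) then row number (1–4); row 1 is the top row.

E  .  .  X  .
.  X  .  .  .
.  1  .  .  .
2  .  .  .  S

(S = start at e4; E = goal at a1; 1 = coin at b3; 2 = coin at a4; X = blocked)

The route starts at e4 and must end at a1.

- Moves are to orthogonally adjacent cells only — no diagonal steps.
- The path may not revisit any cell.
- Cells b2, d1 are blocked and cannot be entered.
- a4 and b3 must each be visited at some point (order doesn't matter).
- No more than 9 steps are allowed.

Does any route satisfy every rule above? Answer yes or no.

yes

One route that works: e4 → e3 → d3 → c3 → b3 → b4 → a4 → a3 → a2 → a1.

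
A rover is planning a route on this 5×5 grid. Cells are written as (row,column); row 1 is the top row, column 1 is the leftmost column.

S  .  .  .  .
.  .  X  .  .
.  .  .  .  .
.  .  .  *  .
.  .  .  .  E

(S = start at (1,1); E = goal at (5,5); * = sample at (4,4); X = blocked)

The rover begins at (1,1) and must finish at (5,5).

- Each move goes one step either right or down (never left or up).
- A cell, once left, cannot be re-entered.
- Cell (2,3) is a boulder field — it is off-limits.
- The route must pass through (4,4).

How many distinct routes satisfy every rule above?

22

A right/down-only route from (1,1) to (5,5) makes exactly 4 down-moves and 4 right-moves in some order.
With no other constraints that would be C(8,4) = 70 routes.
Split at (4,4) and multiply the segment counts (each segment already excludes blocked cells): (1,1)→(4,4): 11; (4,4)→(5,5): 2; product = 22.
That gives 22 routes.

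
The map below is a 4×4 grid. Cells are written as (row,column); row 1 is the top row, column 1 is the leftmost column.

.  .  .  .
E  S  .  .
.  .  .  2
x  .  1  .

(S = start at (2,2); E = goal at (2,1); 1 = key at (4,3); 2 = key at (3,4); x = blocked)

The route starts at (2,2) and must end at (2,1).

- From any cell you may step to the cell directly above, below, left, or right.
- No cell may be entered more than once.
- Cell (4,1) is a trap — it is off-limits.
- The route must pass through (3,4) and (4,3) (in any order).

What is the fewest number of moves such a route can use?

Any route passes through (3,4) and (4,3) in some order between (2,2) and (2,1). Summing Manhattan distances along each leg and taking the cheapest ordering ((2,2) → (4,3) → (3,4) → (2,1)) gives a lower bound of 3 + 2 + 4 = 9 moves.
A route of 9 moves achieves this: (2,2) → (2,3) → (3,3) → (3,4) → (4,4) → (4,3) → (4,2) → (3,2) → (3,1) → (2,1).
Since 9 matches the lower bound, it is optimal.

9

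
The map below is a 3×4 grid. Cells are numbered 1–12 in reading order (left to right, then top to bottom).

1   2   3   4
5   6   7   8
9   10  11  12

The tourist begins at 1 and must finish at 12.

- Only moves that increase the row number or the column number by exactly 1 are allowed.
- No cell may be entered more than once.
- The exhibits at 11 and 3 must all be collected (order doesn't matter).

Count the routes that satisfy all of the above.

1

A right/down-only route from 1 to 12 makes exactly 2 down-moves and 3 right-moves in some order.
With no other constraints that would be C(5,2) = 10 routes.
A monotone route can only reach the required cells in the order 3, 11, so split there and multiply the segment counts: 1→3: 1; 3→11: 1; 11→12: 1; product = 1.
That gives 1 route.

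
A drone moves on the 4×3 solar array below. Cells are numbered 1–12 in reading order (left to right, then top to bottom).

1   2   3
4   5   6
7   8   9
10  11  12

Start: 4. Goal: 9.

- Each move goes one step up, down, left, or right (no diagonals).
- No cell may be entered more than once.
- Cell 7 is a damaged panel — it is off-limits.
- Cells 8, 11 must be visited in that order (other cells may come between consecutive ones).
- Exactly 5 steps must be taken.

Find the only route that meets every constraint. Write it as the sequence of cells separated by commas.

The waypoints must appear in the order 8, 11, with no cell reused.
Route from 4: right 1 to 5, down 2 to 11, right 1 to 12, up 1 to 9 — 5 moves in all.
Check: order respected (8 at step 2, 11 at step 3); 5 moves as required.

4, 5, 8, 11, 12, 9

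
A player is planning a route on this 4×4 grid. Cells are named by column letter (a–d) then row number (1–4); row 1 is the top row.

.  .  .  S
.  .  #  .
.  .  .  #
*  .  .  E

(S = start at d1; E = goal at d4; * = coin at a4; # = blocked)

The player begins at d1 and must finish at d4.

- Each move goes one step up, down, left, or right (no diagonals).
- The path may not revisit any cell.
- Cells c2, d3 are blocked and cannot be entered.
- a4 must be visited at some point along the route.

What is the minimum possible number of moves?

Any route passes through a4 somewhere between d1 and d4. Summing Manhattan distances along the two legs (d1 → a4 → d4) gives a lower bound of 6 + 3 = 9 moves.
A route of 9 moves achieves this: d1 → c1 → b1 → b2 → b3 → a3 → a4 → b4 → c4 → d4.
Since 9 matches the lower bound, it is optimal.

9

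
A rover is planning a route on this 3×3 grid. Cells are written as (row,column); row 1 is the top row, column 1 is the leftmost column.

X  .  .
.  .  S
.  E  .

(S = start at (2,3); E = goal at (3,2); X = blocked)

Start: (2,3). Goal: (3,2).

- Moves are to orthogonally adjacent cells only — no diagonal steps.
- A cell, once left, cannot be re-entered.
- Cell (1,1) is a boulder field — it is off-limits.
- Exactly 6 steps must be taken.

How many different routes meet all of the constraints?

Need simple routes of exactly 6 moves from (2,3) to (3,2) (Manhattan distance 2, so 2 moves are spent on a detour and 2 undoing it).
Enumerating: (2,3) (1,3) (1,2) (2,2) (2,1) (3,1) (3,2).
That gives 1 route.

1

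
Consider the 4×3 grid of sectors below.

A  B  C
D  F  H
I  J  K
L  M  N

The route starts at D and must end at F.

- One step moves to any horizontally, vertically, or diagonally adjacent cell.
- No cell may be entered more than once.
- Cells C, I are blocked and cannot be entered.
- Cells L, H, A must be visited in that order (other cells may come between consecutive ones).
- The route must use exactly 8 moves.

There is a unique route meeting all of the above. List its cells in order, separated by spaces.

D J L M K H B A F

The waypoints must appear in the order L, H, A, with no cell reused.
Route from D: down-right 1 to J, down-left 1 to L, right 1 to M, up-right 1 to K, up 1 to H, up-left 1 to B, left 1 to A, down-right 1 to F — 8 moves in all.
Check: order respected (L at step 2, H at step 5, A at step 7); 8 moves as required.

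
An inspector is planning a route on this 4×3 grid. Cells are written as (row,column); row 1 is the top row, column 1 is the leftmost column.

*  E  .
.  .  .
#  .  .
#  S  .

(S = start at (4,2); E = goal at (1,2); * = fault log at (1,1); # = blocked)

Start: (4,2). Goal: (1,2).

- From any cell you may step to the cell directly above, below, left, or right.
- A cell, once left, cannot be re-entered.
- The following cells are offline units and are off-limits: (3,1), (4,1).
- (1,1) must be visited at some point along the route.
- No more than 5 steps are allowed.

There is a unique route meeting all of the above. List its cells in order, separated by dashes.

The 5-move cap with required stops at (1,1) leaves no slack for detours.
Route from (4,2): up 2 to (2,2), left 1 to (2,1), up 1 to (1,1), right 1 to (1,2) — 5 moves in all.
Check: all required cells visited; 5 ≤ 5 moves.

(4,2) - (3,2) - (2,2) - (2,1) - (1,1) - (1,2)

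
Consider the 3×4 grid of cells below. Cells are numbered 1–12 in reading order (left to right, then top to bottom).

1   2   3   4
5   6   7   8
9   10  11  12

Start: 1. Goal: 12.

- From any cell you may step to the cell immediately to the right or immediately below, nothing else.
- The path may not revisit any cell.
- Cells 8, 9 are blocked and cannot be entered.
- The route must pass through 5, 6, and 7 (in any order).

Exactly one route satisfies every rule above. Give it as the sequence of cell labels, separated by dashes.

1 - 5 - 6 - 7 - 11 - 12

Moves only go right or down, so the column and row indices never decrease.
Route from 1: down to 5, 2× right (reaching 7), down to 11, right to 12 — 5 moves in all.
Check: all required cells visited.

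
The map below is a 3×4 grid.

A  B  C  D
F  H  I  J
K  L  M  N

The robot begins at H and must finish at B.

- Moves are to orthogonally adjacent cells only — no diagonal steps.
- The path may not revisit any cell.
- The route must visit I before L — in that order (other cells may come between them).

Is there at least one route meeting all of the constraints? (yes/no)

One route that works: H → I → M → L → K → F → A → B.

yes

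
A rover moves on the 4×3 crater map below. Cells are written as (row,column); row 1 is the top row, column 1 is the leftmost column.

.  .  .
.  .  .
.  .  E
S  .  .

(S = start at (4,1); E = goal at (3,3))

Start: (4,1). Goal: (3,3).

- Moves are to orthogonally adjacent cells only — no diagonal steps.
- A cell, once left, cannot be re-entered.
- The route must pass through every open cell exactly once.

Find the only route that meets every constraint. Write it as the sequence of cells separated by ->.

(4,1) -> (3,1) -> (2,1) -> (1,1) -> (1,2) -> (1,3) -> (2,3) -> (2,2) -> (3,2) -> (4,2) -> (4,3) -> (3,3)

Need to visit all 12 open cells exactly once, starting at (4,1) and ending at (3,3).
Cell (1,1) has only two open neighbours ((2,1) and (1,2)), so the path must pass straight through it: one of those is the cell it's entered from and the other is where it exits.
Route from (4,1): up 3 to (1,1), right 2 to (1,3), down 1 to (2,3), left 1 to (2,2), down 2 to (4,2), right 1 to (4,3), up 1 to (3,3) — 11 moves in all.
Check: all 12 open cells covered.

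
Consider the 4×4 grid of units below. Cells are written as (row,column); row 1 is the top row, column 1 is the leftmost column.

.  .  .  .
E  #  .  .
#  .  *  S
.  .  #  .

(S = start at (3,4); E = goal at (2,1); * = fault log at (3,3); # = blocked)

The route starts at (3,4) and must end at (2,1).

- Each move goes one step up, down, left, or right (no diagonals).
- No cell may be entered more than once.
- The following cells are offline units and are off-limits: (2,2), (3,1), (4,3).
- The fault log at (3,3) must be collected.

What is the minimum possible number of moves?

6

Any route passes through (3,3) somewhere between (3,4) and (2,1). Summing Manhattan distances along the two legs ((3,4) → (3,3) → (2,1)) gives a lower bound of 1 + 3 = 4 moves.
That bound ignores the blocked cells. Measuring each leg by the fewest moves that actually steer around them ((3,4)→(3,3): 1; (3,3)→(2,1): 5) raises the lower bound to 6.
A route of 6 moves exists: (3,4) → (3,3) → (2,3) → (1,3) → (1,2) → (1,1) → (2,1).
Since 6 matches that lower bound, it is optimal.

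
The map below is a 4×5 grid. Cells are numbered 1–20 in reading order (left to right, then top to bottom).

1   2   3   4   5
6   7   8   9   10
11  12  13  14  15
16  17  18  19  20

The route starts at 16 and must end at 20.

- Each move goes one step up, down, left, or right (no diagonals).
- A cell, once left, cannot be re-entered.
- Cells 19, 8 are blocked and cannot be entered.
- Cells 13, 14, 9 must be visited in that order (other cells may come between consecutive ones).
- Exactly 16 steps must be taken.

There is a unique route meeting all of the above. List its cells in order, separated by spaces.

The waypoints must appear in the order 13, 14, 9, with no cell reused.
Route from 16: up 3 to 1, right 1 to 2, down 3 to 17, right 1 to 18, up 1 to 13, right 1 to 14, up 2 to 4, right 1 to 5, down 3 to 20 — 16 moves in all.
Check: order respected (13 at step 9, 14 at step 10, 9 at step 11); 16 moves as required.

16 11 6 1 2 7 12 17 18 13 14 9 4 5 10 15 20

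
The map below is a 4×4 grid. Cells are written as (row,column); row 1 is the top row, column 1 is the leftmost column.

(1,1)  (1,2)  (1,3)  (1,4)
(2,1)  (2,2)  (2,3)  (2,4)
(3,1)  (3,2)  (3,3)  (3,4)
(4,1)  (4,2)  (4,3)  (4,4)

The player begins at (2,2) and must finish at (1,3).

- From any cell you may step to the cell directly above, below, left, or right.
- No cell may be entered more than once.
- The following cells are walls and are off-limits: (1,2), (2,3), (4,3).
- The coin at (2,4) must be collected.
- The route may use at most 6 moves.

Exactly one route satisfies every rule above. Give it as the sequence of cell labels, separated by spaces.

(2,2) (3,2) (3,3) (3,4) (2,4) (1,4) (1,3)

Any route must reach (2,4) and still end at (1,3) within 6 moves, so the order of the required stops is forced.
Route from (2,2): down 1 to (3,2), right 2 to (3,4), up 2 to (1,4), left 1 to (1,3) — 6 moves in all.
Check: all required cells visited; 6 ≤ 6 moves.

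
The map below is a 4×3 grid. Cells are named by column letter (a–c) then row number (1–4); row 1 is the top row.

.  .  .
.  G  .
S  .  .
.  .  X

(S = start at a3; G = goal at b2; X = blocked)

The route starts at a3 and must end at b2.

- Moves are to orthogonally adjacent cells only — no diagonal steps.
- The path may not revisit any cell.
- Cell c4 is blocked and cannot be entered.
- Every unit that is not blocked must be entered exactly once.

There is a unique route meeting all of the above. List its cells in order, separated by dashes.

a3 - a4 - b4 - b3 - c3 - c2 - c1 - b1 - a1 - a2 - b2

Need to visit all 11 open cells exactly once, starting at a3 and ending at b2.
Route from a3: down 1 to a4, right 1 to b4, up 1 to b3, right 1 to c3, up 2 to c1, left 2 to a1, down 1 to a2, right 1 to b2 — 10 moves in all.
Check: all 11 open cells covered.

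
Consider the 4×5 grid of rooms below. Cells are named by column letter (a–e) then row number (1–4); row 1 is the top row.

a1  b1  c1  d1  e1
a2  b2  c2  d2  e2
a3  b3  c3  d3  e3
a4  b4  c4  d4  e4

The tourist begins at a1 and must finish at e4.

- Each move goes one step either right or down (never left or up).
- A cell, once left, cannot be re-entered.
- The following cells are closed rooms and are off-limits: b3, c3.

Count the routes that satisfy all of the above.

A right/down-only route from a1 to e4 makes exactly 3 down-moves and 4 right-moves in some order.
With no other constraints that would be C(7,3) = 35 routes.
Subtract routes through each blocked cell (inclusion–exclusion for overlaps): − through b3: 12 − through c3: 18 + through b3&c3: 9 → 14.
That gives 14 routes.

14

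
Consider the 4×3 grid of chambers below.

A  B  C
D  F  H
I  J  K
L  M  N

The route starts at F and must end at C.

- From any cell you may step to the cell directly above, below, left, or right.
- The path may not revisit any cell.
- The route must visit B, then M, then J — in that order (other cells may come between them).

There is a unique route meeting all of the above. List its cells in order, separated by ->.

F -> B -> A -> D -> I -> L -> M -> J -> K -> H -> C

The waypoints must appear in the order B, M, J, with no cell reused.
Route from F: up to B, left to A, 3× down (reaching L), right to M, up to J, right to K, 2× up (reaching C) — 10 moves in all.
Check: order respected (B at step 1, M at step 6, J at step 7).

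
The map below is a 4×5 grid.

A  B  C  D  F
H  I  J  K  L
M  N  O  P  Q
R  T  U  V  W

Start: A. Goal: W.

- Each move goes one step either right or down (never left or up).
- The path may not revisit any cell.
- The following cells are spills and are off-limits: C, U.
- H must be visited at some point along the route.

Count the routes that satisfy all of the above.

9

A right/down-only route from A to W makes exactly 3 down-moves and 4 right-moves in some order.
With no other constraints that would be C(7,3) = 35 routes.
Split at H and multiply the segment counts (each segment already excludes blocked cells): A→H: 1; H→W: 9; product = 9.
That gives 9 routes.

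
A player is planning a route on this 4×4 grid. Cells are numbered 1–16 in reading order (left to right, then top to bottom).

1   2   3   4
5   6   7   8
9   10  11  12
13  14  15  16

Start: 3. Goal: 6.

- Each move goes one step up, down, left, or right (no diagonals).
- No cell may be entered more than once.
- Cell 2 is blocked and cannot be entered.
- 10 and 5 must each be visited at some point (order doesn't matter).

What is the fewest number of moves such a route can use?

Any route passes through 10 and 5 in some order between 3 and 6. Summing Manhattan distances along each leg and taking the cheapest ordering (3 → 10 → 5 → 6) gives a lower bound of 3 + 2 + 1 = 6 moves.
A route of 6 moves achieves this: 3 → 7 → 11 → 10 → 9 → 5 → 6.
Since 6 matches the lower bound, it is optimal.

6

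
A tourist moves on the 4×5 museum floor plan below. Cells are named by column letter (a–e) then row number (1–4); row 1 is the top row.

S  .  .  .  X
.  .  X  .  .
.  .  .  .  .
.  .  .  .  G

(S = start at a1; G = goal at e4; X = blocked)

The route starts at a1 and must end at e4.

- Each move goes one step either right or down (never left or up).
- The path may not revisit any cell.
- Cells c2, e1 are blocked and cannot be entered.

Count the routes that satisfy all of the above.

A right/down-only route from a1 to e4 makes exactly 3 down-moves and 4 right-moves in some order.
With no other constraints that would be C(7,3) = 35 routes.
Subtract routes through each blocked cell (inclusion–exclusion for overlaps): − through e1: 1 − through c2: 18 → 16.
That gives 16 routes.

16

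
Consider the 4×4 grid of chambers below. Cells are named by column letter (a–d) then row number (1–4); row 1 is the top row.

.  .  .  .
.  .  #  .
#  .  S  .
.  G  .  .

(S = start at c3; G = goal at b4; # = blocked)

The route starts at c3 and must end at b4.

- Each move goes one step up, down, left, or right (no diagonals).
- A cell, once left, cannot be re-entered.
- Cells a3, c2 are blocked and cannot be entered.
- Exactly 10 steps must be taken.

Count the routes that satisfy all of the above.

Need simple routes of exactly 10 moves from c3 to b4 (Manhattan distance 2, so 4 moves are spent on a detour and 4 undoing it).
Enumerating: c3 c4 d4 d3 d2 d1 c1 b1 b2 b3 b4 | c3 b3 b2 b1 c1 d1 d2 d3 d4 c4 b4 | c3 d3 d2 d1 c1 b1 a1 a2 b2 b3 b4.
That gives 3 routes.

3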